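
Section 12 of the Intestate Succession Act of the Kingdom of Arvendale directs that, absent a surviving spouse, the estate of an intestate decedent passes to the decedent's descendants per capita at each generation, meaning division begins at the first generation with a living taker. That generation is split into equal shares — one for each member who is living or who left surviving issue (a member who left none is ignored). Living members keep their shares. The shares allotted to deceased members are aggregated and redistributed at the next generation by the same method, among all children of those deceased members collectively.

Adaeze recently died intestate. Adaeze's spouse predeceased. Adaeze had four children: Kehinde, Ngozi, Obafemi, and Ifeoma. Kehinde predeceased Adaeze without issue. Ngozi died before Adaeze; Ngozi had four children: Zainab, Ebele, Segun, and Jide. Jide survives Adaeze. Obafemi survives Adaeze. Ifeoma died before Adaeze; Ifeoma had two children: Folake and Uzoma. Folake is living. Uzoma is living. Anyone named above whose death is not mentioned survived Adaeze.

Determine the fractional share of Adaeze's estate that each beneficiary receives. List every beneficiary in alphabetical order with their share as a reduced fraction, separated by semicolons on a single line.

There is no surviving spouse, so the entire estate passes to Adaeze's descendants per capita at each generation.
At generation 1 (Ngozi, Obafemi, Ifeoma) there are 3 shares of (1)/3 = 1/3 each.
Living: Obafemi — each takes 1/3.
Deceased: Ngozi and Ifeoma. Their combined 2/3 is pooled and carried to generation 2.
At generation 2 (Zainab, Ebele, Segun, Jide, Folake, Uzoma) there are 6 shares of (2/3)/6 = 1/9 each.
Living: Zainab, Ebele, Segun, Jide, Folake, and Uzoma — each takes 1/9.

Ebele 1/9; Folake 1/9; Jide 1/9; Obafemi 1/3; Segun 1/9; Uzoma 1/9; Zainab 1/9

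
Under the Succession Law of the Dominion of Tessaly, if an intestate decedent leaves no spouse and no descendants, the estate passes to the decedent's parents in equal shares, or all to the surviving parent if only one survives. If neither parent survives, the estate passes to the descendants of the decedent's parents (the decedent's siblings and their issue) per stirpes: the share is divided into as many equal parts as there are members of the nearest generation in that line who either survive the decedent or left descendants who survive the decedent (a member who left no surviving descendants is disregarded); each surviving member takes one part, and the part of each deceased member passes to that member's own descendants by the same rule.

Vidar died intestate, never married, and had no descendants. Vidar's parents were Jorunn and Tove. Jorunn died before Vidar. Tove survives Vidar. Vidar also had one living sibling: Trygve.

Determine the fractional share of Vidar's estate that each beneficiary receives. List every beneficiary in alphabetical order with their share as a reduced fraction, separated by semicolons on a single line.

Tove 1

Only one parent, Tove, survives, so Tove takes the entire estate. The siblings take nothing because a surviving parent has priority.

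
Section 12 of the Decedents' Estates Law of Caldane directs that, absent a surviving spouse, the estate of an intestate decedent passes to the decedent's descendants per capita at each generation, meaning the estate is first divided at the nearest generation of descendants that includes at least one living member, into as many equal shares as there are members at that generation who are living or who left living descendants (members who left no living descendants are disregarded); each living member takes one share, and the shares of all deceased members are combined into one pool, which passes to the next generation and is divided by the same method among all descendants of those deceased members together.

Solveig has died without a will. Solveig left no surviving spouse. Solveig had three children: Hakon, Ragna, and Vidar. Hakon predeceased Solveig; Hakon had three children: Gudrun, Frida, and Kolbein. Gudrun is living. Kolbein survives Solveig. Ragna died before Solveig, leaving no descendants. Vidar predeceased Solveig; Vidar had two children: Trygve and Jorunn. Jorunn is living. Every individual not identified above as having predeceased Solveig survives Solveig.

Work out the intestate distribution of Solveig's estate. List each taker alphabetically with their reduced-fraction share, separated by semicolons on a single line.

There is no surviving spouse, so the entire estate passes to Solveig's descendants per capita at each generation.
No one at generation 1 (Hakon, Vidar) is living; moving to the next generation.
At generation 2 (Gudrun, Frida, Kolbein, Trygve, Jorunn) there are 5 shares of (1)/5 = 1/5 each.
Living: Gudrun, Frida, Kolbein, Trygve, and Jorunn — each takes 1/5.

Frida 1/5; Gudrun 1/5; Jorunn 1/5; Kolbein 1/5; Trygve 1/5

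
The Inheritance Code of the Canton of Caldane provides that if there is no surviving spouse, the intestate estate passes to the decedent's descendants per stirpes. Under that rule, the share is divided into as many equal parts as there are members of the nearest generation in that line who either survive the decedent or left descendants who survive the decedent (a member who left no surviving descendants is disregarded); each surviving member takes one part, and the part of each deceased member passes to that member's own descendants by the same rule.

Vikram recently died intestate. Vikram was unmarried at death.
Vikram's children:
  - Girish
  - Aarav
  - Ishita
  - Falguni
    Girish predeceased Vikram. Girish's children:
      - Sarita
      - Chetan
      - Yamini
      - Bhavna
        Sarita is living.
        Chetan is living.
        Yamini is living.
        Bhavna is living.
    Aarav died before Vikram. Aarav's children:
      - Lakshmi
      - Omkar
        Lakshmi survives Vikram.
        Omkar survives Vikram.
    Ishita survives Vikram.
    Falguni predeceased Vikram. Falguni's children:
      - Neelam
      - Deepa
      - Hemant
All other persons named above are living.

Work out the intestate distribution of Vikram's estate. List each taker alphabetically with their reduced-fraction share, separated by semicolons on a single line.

There is no surviving spouse, so the entire estate passes to Vikram's descendants per stirpes.
The estate is divided into 4 equal shares of 1/4 among Girish, Aarav, Ishita, Falguni.
Girish predeceased; the 1/4 allotted to Girish's branch passes to Girish's issue by representation.
The 1/4 is divided into 4 equal shares of 1/16 among Sarita, Chetan, Yamini, Bhavna.
Sarita is living and takes 1/16.
Chetan is living and takes 1/16.
Yamini is living and takes 1/16.
Bhavna is living and takes 1/16.
Aarav predeceased; the 1/4 allotted to Aarav's branch passes to Aarav's issue by representation.
The 1/4 is divided into 2 equal shares of 1/8 among Lakshmi, Omkar.
Lakshmi is living and takes 1/8.
Omkar is living and takes 1/8.
Ishita is living and takes 1/4.
Falguni predeceased; the 1/4 allotted to Falguni's branch passes to Falguni's issue by representation.
The 1/4 is divided into 3 equal shares of 1/12 among Neelam, Deepa, Hemant.
Neelam is living and takes 1/12.
Deepa is living and takes 1/12.
Hemant is living and takes 1/12.

Bhavna 1/16; Chetan 1/16; Deepa 1/12; Hemant 1/12; Ishita 1/4; Lakshmi 1/8; Neelam 1/12; Omkar 1/8; Sarita 1/16; Yamini 1/16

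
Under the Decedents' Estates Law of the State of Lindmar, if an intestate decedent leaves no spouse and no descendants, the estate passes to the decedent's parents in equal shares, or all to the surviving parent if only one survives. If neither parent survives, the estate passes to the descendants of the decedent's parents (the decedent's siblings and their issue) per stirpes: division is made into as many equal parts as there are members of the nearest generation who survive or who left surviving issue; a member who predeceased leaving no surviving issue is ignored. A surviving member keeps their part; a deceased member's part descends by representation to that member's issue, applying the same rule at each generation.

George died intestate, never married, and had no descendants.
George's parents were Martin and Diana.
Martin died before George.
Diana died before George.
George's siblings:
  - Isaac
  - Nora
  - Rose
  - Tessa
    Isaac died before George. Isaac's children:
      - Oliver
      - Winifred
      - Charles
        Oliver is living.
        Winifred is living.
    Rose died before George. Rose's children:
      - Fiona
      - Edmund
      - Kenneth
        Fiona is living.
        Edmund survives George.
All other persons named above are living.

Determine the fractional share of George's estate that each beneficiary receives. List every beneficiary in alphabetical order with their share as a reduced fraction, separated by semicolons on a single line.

Neither parent survives and there are no descendants, so the estate passes to George's siblings and their issue per stirpes.
The estate is divided into 4 equal shares of 1/4 among Isaac, Nora, Rose, Tessa.
Isaac predeceased; the 1/4 allotted to Isaac's branch passes to Isaac's issue by representation.
The 1/4 is divided into 3 equal shares of 1/12 among Oliver, Winifred, Charles.
Oliver is living and takes 1/12.
Winifred is living and takes 1/12.
Charles is living and takes 1/12.
Nora is living and takes 1/4.
Rose predeceased; the 1/4 allotted to Rose's branch passes to Rose's issue by representation.
The 1/4 is divided into 3 equal shares of 1/12 among Fiona, Edmund, Kenneth.
Fiona is living and takes 1/12.
Edmund is living and takes 1/12.
Kenneth is living and takes 1/12.
Tessa is living and takes 1/4.

Charles 1/12; Edmund 1/12; Fiona 1/12; Kenneth 1/12; Nora 1/4; Oliver 1/12; Tessa 1/4; Winifred 1/12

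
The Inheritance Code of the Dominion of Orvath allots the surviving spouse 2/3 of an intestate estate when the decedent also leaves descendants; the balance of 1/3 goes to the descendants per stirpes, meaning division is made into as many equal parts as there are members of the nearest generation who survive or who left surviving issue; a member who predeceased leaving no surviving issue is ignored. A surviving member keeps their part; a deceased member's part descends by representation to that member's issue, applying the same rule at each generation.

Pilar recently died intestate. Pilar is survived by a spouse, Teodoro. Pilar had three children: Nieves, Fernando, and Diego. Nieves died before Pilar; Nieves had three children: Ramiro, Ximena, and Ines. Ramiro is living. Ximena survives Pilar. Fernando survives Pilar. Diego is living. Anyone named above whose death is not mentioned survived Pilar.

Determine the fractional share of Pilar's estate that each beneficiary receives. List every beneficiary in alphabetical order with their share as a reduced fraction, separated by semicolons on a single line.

Teodoro, as surviving spouse, takes 2/3.
The remaining 1/3 passes to Pilar's descendants per stirpes.
The 1/3 is divided into 3 equal shares of 1/9 among Nieves, Fernando, Diego.
Nieves predeceased; the 1/9 allotted to Nieves's branch passes to Nieves's issue by representation.
The 1/9 is divided into 3 equal shares of 1/27 among Ramiro, Ximena, Ines.
Ramiro is living and takes 1/27.
Ximena is living and takes 1/27.
Ines is living and takes 1/27.
Fernando is living and takes 1/9.
Diego is living and takes 1/9.

Diego 1/9; Fernando 1/9; Ines 1/27; Ramiro 1/27; Teodoro 2/3; Ximena 1/27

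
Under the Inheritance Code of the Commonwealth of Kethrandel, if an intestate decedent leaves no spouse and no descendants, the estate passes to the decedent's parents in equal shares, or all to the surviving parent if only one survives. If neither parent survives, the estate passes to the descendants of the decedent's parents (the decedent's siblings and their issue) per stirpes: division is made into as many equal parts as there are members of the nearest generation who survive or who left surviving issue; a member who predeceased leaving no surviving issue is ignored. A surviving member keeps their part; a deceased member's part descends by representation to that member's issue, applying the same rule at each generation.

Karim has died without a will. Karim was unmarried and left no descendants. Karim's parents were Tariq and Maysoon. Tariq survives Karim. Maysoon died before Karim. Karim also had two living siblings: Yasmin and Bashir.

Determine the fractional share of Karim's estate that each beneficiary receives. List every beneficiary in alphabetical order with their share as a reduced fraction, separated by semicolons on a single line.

Tariq 1

Only one parent, Tariq, survives, so Tariq takes the entire estate. The siblings take nothing because a surviving parent has priority.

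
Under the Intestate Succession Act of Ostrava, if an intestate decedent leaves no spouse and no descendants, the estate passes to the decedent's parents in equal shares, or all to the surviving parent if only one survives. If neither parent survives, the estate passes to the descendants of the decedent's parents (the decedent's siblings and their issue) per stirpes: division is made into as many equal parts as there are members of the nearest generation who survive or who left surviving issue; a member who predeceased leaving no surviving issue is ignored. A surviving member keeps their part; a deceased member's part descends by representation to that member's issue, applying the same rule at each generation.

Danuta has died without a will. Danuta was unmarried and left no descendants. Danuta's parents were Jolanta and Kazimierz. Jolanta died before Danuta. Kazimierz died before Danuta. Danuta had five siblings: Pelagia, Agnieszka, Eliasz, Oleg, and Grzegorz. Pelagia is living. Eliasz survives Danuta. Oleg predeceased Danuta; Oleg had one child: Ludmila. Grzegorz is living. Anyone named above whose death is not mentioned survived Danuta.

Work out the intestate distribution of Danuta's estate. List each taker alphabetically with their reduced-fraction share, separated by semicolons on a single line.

Agnieszka 1/5; Eliasz 1/5; Grzegorz 1/5; Ludmila 1/5; Pelagia 1/5

Neither parent survives and there are no descendants, so the estate passes to Danuta's siblings and their issue per stirpes.
The estate is divided into 5 equal shares of 1/5 among Pelagia, Agnieszka, Eliasz, Oleg, Grzegorz.
Pelagia is living and takes 1/5.
Agnieszka is living and takes 1/5.
Eliasz is living and takes 1/5.
Oleg predeceased; the 1/5 allotted to Oleg's branch passes to Oleg's issue by representation.
Ludmila is the sole taker at this level and receives the full 1/5.
Grzegorz is living and takes 1/5.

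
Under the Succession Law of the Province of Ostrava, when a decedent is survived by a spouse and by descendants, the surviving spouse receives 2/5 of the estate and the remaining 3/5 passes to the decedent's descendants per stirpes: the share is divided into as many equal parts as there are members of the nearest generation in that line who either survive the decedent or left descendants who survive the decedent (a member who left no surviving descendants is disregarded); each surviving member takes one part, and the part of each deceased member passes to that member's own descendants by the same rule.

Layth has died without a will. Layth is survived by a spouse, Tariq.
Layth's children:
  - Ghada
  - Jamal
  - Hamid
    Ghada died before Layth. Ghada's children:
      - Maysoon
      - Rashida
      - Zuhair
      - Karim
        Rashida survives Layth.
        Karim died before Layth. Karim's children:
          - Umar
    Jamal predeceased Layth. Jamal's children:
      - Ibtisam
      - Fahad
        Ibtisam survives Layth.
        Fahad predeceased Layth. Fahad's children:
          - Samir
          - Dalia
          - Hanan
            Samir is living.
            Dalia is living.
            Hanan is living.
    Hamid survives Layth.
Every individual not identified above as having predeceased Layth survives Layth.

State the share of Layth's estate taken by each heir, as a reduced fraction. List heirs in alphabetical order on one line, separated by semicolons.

Tariq, as surviving spouse, takes 2/5.
The remaining 3/5 passes to Layth's descendants per stirpes.
The 3/5 is divided into 3 equal shares of 1/5 among Ghada, Jamal, Hamid.
Ghada predeceased; the 1/5 allotted to Ghada's branch passes to Ghada's issue by representation.
The 1/5 is divided into 4 equal shares of 1/20 among Maysoon, Rashida, Zuhair, Karim.
Maysoon is living and takes 1/20.
Rashida is living and takes 1/20.
Zuhair is living and takes 1/20.
Karim predeceased; the 1/20 allotted to Karim's branch passes to Karim's issue by representation.
Umar is the sole taker at this level and receives the full 1/20.
Jamal predeceased; the 1/5 allotted to Jamal's branch passes to Jamal's issue by representation.
The 1/5 is divided into 2 equal shares of 1/10 among Ibtisam, Fahad.
Ibtisam is living and takes 1/10.
Fahad predeceased; the 1/10 allotted to Fahad's branch passes to Fahad's issue by representation.
The 1/10 is divided into 3 equal shares of 1/30 among Samir, Dalia, Hanan.
Samir is living and takes 1/30.
Dalia is living and takes 1/30.
Hanan is living and takes 1/30.
Hamid is living and takes 1/5.

Dalia 1/30; Hamid 1/5; Hanan 1/30; Ibtisam 1/10; Maysoon 1/20; Rashida 1/20; Samir 1/30; Tariq 2/5; Umar 1/20; Zuhair 1/20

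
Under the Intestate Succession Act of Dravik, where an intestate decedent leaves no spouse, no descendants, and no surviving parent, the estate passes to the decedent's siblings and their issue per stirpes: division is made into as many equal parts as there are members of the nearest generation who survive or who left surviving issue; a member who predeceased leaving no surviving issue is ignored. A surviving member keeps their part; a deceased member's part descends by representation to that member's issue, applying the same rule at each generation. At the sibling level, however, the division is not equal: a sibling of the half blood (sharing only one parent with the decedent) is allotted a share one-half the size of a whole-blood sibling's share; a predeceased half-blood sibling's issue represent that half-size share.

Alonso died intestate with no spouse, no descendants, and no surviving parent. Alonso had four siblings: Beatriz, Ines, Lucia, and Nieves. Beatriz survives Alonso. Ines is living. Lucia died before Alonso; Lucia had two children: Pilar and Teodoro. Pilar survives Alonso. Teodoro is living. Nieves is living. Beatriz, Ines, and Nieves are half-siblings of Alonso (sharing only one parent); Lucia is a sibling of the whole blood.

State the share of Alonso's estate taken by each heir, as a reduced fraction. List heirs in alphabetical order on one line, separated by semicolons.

Beatriz 1/5; Ines 1/5; Nieves 1/5; Pilar 1/5; Teodoro 1/5

No spouse, descendants, or parent survives, so the estate passes to Alonso's siblings per stirpes.
Half-blood siblings count for one-half the weight of whole-blood siblings at the initial division.
Dividing 1 in proportion to weights (total weight 5/2): Beatriz (weight 1/2) → 1/5; Ines (weight 1/2) → 1/5; Lucia (weight 1) → 2/5; Nieves (weight 1/2) → 1/5.
Beatriz is living and takes 1/5.
Ines is living and takes 1/5.
Lucia predeceased; the 2/5 allotted to Lucia's branch passes to Lucia's issue by representation.
The 2/5 is divided into 2 equal shares of 1/5 among Pilar, Teodoro.
Pilar is living and takes 1/5.
Teodoro is living and takes 1/5.
Nieves is living and takes 1/5.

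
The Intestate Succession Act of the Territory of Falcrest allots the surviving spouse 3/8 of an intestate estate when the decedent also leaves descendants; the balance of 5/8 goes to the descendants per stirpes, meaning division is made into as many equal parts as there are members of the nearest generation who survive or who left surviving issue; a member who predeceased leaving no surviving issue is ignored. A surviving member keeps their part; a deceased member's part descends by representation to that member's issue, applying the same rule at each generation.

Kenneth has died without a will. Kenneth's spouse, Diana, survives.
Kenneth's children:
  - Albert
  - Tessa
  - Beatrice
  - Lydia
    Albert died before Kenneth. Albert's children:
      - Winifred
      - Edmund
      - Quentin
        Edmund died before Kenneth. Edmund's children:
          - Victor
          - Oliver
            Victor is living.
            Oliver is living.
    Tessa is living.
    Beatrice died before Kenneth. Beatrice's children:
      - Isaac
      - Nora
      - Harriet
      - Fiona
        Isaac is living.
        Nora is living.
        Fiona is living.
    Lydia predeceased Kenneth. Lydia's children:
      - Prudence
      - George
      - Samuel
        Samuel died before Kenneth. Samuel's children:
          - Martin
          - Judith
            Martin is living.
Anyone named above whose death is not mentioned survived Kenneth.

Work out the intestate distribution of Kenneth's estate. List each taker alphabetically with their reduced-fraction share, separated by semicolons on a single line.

Diana, as surviving spouse, takes 3/8.
The remaining 5/8 passes to Kenneth's descendants per stirpes.
The 5/8 is divided into 4 equal shares of 5/32 among Albert, Tessa, Beatrice, Lydia.
Albert predeceased; the 5/32 allotted to Albert's branch passes to Albert's issue by representation.
The 5/32 is divided into 3 equal shares of 5/96 among Winifred, Edmund, Quentin.
Winifred is living and takes 5/96.
Edmund predeceased; the 5/96 allotted to Edmund's branch passes to Edmund's issue by representation.
The 5/96 is divided into 2 equal shares of 5/192 among Victor, Oliver.
Victor is living and takes 5/192.
Oliver is living and takes 5/192.
Quentin is living and takes 5/96.
Tessa is living and takes 5/32.
Beatrice predeceased; the 5/32 allotted to Beatrice's branch passes to Beatrice's issue by representation.
The 5/32 is divided into 4 equal shares of 5/128 among Isaac, Nora, Harriet, Fiona.
Isaac is living and takes 5/128.
Nora is living and takes 5/128.
Harriet is living and takes 5/128.
Fiona is living and takes 5/128.
Lydia predeceased; the 5/32 allotted to Lydia's branch passes to Lydia's issue by representation.
The 5/32 is divided into 3 equal shares of 5/96 among Prudence, George, Samuel.
Prudence is living and takes 5/96.
George is living and takes 5/96.
Samuel predeceased; the 5/96 allotted to Samuel's branch passes to Samuel's issue by representation.
The 5/96 is divided into 2 equal shares of 5/192 among Martin, Judith.
Martin is living and takes 5/192.
Judith is living and takes 5/192.

Diana 3/8; Fiona 5/128; George 5/96; Harriet 5/128; Isaac 5/128; Judith 5/192; Martin 5/192; Nora 5/128; Oliver 5/192; Prudence 5/96; Quentin 5/96; Tessa 5/32; Victor 5/192; Winifred 5/96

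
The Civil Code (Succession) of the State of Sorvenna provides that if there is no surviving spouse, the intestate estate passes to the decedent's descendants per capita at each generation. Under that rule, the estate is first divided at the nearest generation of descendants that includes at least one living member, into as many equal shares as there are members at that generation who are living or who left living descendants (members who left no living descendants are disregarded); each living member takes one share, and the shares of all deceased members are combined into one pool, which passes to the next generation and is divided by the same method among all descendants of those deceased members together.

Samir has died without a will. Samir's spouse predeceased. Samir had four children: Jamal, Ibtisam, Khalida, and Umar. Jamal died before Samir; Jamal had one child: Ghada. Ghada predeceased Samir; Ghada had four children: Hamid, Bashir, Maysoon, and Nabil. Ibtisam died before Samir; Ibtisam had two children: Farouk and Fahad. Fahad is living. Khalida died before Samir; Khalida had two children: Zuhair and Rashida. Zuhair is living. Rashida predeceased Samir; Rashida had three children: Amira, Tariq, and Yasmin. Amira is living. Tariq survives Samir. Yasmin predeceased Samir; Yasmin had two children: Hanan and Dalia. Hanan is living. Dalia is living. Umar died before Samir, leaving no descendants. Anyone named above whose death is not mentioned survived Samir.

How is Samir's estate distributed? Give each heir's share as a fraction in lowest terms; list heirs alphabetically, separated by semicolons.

There is no surviving spouse, so the entire estate passes to Samir's descendants per capita at each generation.
No one at generation 1 (Jamal, Ibtisam, Khalida) is living; moving to the next generation.
At generation 2 (Ghada, Farouk, Fahad, Zuhair, Rashida) there are 5 shares of (1)/5 = 1/5 each.
Living: Farouk, Fahad, and Zuhair — each takes 1/5.
Deceased: Ghada and Rashida. Their combined 2/5 is pooled and carried to generation 3.
At generation 3 (Hamid, Bashir, Maysoon, Nabil, Amira, Tariq, Yasmin) there are 7 shares of (2/5)/7 = 2/35 each.
Living: Hamid, Bashir, Maysoon, Nabil, Amira, and Tariq — each takes 2/35.
Deceased: Yasmin. That 2/35 share is carried to generation 4.
At generation 4 (Hanan, Dalia) there are 2 shares of (2/35)/2 = 1/35 each.
Living: Hanan and Dalia — each takes 1/35.

Amira 2/35; Bashir 2/35; Dalia 1/35; Fahad 1/5; Farouk 1/5; Hamid 2/35; Hanan 1/35; Maysoon 2/35; Nabil 2/35; Tariq 2/35; Zuhair 1/5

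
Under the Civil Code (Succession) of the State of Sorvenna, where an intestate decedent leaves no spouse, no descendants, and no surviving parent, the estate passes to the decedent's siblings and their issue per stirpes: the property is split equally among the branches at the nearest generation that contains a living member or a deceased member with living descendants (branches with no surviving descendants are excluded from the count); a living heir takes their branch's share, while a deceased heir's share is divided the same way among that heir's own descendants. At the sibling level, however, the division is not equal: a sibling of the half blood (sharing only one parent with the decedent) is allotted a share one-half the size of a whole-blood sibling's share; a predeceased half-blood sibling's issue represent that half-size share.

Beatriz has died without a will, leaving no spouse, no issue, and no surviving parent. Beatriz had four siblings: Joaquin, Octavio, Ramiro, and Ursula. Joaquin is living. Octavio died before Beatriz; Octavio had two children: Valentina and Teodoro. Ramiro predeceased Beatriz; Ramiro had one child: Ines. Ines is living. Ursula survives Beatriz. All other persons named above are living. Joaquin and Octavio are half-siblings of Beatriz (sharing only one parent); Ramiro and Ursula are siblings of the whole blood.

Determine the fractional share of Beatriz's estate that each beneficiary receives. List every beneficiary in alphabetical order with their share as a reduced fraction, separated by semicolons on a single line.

No spouse, descendants, or parent survives, so the estate passes to Beatriz's siblings per stirpes.
Half-blood siblings count for one-half the weight of whole-blood siblings at the initial division.
Dividing 1 in proportion to weights (total weight 3): Joaquin (weight 1/2) → 1/6; Octavio (weight 1/2) → 1/6; Ramiro (weight 1) → 1/3; Ursula (weight 1) → 1/3.
Joaquin is living and takes 1/6.
Octavio predeceased; the 1/6 allotted to Octavio's branch passes to Octavio's issue by representation.
The 1/6 is divided into 2 equal shares of 1/12 among Valentina, Teodoro.
Valentina is living and takes 1/12.
Teodoro is living and takes 1/12.
Ramiro predeceased; the 1/3 allotted to Ramiro's branch passes to Ramiro's issue by representation.
Ines is the sole taker at this level and receives the full 1/3.
Ursula is living and takes 1/3.

Ines 1/3; Joaquin 1/6; Teodoro 1/12; Ursula 1/3; Valentina 1/12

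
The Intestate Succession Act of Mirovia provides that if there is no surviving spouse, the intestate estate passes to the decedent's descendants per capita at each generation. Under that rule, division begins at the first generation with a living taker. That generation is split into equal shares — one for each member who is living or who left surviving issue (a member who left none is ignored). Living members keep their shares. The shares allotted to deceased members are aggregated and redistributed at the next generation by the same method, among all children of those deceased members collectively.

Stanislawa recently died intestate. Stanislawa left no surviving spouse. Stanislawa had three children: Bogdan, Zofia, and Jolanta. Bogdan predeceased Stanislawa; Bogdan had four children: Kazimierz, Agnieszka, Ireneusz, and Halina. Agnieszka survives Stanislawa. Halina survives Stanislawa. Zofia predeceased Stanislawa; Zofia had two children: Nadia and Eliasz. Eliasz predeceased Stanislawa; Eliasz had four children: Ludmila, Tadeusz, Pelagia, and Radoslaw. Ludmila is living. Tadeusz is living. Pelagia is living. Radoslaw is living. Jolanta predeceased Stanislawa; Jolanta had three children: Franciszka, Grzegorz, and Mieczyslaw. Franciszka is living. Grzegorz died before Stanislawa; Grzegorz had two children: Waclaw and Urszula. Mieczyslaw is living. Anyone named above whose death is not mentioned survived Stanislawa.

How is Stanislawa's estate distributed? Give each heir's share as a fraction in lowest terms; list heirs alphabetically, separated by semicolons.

Agnieszka 1/9; Franciszka 1/9; Halina 1/9; Ireneusz 1/9; Kazimierz 1/9; Ludmila 1/27; Mieczyslaw 1/9; Nadia 1/9; Pelagia 1/27; Radoslaw 1/27; Tadeusz 1/27; Urszula 1/27; Waclaw 1/27

There is no surviving spouse, so the entire estate passes to Stanislawa's descendants per capita at each generation.
No one at generation 1 (Bogdan, Zofia, Jolanta) is living; moving to the next generation.
At generation 2 (Kazimierz, Agnieszka, Ireneusz, Halina, Nadia, Eliasz, Franciszka, Grzegorz, Mieczyslaw) there are 9 shares of (1)/9 = 1/9 each.
Living: Kazimierz, Agnieszka, Ireneusz, Halina, Nadia, Franciszka, and Mieczyslaw — each takes 1/9.
Deceased: Eliasz and Grzegorz. Their combined 2/9 is pooled and carried to generation 3.
At generation 3 (Ludmila, Tadeusz, Pelagia, Radoslaw, Waclaw, Urszula) there are 6 shares of (2/9)/6 = 1/27 each.
Living: Ludmila, Tadeusz, Pelagia, Radoslaw, Waclaw, and Urszula — each takes 1/27.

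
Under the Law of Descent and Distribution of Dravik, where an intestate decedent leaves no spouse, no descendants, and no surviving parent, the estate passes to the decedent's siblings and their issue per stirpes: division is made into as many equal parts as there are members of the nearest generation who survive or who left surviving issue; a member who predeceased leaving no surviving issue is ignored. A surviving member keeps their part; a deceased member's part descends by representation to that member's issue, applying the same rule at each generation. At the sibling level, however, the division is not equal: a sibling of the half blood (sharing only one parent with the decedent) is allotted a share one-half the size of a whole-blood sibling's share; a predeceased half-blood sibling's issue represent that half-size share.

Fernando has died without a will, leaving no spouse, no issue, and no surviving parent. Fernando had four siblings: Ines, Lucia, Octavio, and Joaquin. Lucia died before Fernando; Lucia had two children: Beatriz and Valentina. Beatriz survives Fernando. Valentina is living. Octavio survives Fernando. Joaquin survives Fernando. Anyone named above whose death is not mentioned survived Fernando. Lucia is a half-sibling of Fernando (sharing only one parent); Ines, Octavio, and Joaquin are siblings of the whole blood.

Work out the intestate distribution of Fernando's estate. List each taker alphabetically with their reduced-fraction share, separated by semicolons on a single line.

Beatriz 1/14; Ines 2/7; Joaquin 2/7; Octavio 2/7; Valentina 1/14

No spouse, descendants, or parent survives, so the estate passes to Fernando's siblings per stirpes.
Half-blood siblings count for one-half the weight of whole-blood siblings at the initial division.
Dividing 1 in proportion to weights (total weight 7/2): Ines (weight 1) → 2/7; Lucia (weight 1/2) → 1/7; Octavio (weight 1) → 2/7; Joaquin (weight 1) → 2/7.
Ines is living and takes 2/7.
Lucia predeceased; the 1/7 allotted to Lucia's branch passes to Lucia's issue by representation.
The 1/7 is divided into 2 equal shares of 1/14 among Beatriz, Valentina.
Beatriz is living and takes 1/14.
Valentina is living and takes 1/14.
Octavio is living and takes 2/7.
Joaquin is living and takes 2/7.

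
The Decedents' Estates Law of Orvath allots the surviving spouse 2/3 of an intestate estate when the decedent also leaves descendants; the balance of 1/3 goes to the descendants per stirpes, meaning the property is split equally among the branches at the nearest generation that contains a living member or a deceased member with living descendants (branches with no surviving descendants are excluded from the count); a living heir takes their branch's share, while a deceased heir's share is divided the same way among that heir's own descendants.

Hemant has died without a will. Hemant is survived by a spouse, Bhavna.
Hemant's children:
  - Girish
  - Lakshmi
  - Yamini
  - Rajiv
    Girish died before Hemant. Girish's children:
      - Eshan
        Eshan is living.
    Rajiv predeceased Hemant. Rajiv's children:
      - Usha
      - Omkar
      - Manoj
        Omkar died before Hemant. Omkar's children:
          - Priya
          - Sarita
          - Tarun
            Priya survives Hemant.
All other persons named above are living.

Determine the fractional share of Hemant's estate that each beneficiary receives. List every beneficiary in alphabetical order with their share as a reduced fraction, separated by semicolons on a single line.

Bhavna, as surviving spouse, takes 2/3.
The remaining 1/3 passes to Hemant's descendants per stirpes.
The 1/3 is divided into 4 equal shares of 1/12 among Girish, Lakshmi, Yamini, Rajiv.
Girish predeceased; the 1/12 allotted to Girish's branch passes to Girish's issue by representation.
Eshan is the sole taker at this level and receives the full 1/12.
Lakshmi is living and takes 1/12.
Yamini is living and takes 1/12.
Rajiv predeceased; the 1/12 allotted to Rajiv's branch passes to Rajiv's issue by representation.
The 1/12 is divided into 3 equal shares of 1/36 among Usha, Omkar, Manoj.
Usha is living and takes 1/36.
Omkar predeceased; the 1/36 allotted to Omkar's branch passes to Omkar's issue by representation.
The 1/36 is divided into 3 equal shares of 1/108 among Priya, Sarita, Tarun.
Priya is living and takes 1/108.
Sarita is living and takes 1/108.
Tarun is living and takes 1/108.
Manoj is living and takes 1/36.

Bhavna 2/3; Eshan 1/12; Lakshmi 1/12; Manoj 1/36; Priya 1/108; Sarita 1/108; Tarun 1/108; Usha 1/36; Yamini 1/12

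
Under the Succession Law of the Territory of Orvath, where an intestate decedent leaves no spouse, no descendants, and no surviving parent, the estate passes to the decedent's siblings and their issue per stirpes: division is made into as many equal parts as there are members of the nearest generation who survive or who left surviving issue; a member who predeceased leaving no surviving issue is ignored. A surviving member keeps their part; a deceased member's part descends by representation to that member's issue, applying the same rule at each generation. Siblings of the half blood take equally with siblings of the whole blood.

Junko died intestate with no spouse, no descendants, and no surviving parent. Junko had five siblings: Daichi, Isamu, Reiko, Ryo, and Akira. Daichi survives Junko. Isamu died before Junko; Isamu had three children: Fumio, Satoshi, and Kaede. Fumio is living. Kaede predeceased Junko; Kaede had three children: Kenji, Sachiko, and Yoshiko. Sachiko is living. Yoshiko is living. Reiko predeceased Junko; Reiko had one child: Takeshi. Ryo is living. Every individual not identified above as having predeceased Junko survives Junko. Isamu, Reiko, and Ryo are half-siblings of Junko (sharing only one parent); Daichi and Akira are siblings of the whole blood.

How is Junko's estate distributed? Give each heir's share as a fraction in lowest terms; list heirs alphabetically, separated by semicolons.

Akira 1/5; Daichi 1/5; Fumio 1/15; Kenji 1/45; Ryo 1/5; Sachiko 1/45; Satoshi 1/15; Takeshi 1/5; Yoshiko 1/45

No spouse, descendants, or parent survives, so the estate passes to Junko's siblings per stirpes.
Half-blood and whole-blood siblings take equally under the stated rule.
The estate is divided into 5 equal shares of 1/5 among Daichi, Isamu, Reiko, Ryo, Akira.
Daichi is living and takes 1/5.
Isamu predeceased; the 1/5 allotted to Isamu's branch passes to Isamu's issue by representation.
The 1/5 is divided into 3 equal shares of 1/15 among Fumio, Satoshi, Kaede.
Fumio is living and takes 1/15.
Satoshi is living and takes 1/15.
Kaede predeceased; the 1/15 allotted to Kaede's branch passes to Kaede's issue by representation.
The 1/15 is divided into 3 equal shares of 1/45 among Kenji, Sachiko, Yoshiko.
Kenji is living and takes 1/45.
Sachiko is living and takes 1/45.
Yoshiko is living and takes 1/45.
Reiko predeceased; the 1/5 allotted to Reiko's branch passes to Reiko's issue by representation.
Takeshi is the sole taker at this level and receives the full 1/5.
Ryo is living and takes 1/5.
Akira is living and takes 1/5.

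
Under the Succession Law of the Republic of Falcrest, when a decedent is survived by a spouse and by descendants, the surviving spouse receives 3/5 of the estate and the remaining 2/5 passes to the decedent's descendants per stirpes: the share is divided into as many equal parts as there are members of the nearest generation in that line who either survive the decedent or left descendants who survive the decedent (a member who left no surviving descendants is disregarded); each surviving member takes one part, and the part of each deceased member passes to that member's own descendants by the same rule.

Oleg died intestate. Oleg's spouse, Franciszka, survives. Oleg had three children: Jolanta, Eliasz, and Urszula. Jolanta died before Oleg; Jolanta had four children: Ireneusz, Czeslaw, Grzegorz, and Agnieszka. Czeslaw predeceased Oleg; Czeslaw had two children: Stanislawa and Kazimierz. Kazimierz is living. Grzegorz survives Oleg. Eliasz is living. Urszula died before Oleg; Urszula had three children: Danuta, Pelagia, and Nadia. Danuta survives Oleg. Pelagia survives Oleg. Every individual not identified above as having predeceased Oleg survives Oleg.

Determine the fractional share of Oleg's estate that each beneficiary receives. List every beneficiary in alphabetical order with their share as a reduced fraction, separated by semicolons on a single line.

Agnieszka 1/30; Danuta 2/45; Eliasz 2/15; Franciszka 3/5; Grzegorz 1/30; Ireneusz 1/30; Kazimierz 1/60; Nadia 2/45; Pelagia 2/45; Stanislawa 1/60

Franciszka, as surviving spouse, takes 3/5.
The remaining 2/5 passes to Oleg's descendants per stirpes.
The 2/5 is divided into 3 equal shares of 2/15 among Jolanta, Eliasz, Urszula.
Jolanta predeceased; the 2/15 allotted to Jolanta's branch passes to Jolanta's issue by representation.
The 2/15 is divided into 4 equal shares of 1/30 among Ireneusz, Czeslaw, Grzegorz, Agnieszka.
Ireneusz is living and takes 1/30.
Czeslaw predeceased; the 1/30 allotted to Czeslaw's branch passes to Czeslaw's issue by representation.
The 1/30 is divided into 2 equal shares of 1/60 among Stanislawa, Kazimierz.
Stanislawa is living and takes 1/60.
Kazimierz is living and takes 1/60.
Grzegorz is living and takes 1/30.
Agnieszka is living and takes 1/30.
Eliasz is living and takes 2/15.
Urszula predeceased; the 2/15 allotted to Urszula's branch passes to Urszula's issue by representation.
The 2/15 is divided into 3 equal shares of 2/45 among Danuta, Pelagia, Nadia.
Danuta is living and takes 2/45.
Pelagia is living and takes 2/45.
Nadia is living and takes 2/45.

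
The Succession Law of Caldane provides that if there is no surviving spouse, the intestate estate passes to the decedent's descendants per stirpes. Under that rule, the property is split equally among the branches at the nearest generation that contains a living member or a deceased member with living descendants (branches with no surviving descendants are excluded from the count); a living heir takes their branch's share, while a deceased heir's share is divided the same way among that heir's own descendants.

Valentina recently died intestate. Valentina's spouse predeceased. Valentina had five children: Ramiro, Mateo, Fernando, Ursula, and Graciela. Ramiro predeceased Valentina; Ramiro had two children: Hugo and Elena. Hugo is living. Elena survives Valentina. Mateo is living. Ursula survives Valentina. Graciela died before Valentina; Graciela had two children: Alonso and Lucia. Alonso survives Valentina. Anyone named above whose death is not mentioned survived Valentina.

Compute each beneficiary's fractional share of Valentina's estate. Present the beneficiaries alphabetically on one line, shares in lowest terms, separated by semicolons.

Alonso 1/10; Elena 1/10; Fernando 1/5; Hugo 1/10; Lucia 1/10; Mateo 1/5; Ursula 1/5

There is no surviving spouse, so the entire estate passes to Valentina's descendants per stirpes.
The estate is divided into 5 equal shares of 1/5 among Ramiro, Mateo, Fernando, Ursula, Graciela.
Ramiro predeceased; the 1/5 allotted to Ramiro's branch passes to Ramiro's issue by representation.
The 1/5 is divided into 2 equal shares of 1/10 among Hugo, Elena.
Hugo is living and takes 1/10.
Elena is living and takes 1/10.
Mateo is living and takes 1/5.
Fernando is living and takes 1/5.
Ursula is living and takes 1/5.
Graciela predeceased; the 1/5 allotted to Graciela's branch passes to Graciela's issue by representation.
The 1/5 is divided into 2 equal shares of 1/10 among Alonso, Lucia.
Alonso is living and takes 1/10.
Lucia is living and takes 1/10.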